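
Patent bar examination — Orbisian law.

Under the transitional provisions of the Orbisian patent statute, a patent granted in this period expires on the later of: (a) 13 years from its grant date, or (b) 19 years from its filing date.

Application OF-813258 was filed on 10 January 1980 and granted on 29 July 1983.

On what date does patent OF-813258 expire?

(a) grant + 13 years → 29 July 1996.
(b) filing + 19 years → 10 January 1999.
Later of the two: 10 January 1999.

January 10, 1999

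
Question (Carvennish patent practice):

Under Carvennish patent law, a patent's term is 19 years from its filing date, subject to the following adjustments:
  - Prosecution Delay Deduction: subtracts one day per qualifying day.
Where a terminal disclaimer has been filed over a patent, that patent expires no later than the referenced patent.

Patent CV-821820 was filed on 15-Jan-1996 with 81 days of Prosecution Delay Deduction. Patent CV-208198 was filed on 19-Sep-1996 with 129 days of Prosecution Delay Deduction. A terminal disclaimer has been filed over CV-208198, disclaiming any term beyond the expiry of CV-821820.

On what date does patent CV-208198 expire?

Natural term of CV-208198:
  Base: filing + 19 years → 19 September 2015.
  Prosecution Delay Deduction: −129 days → 13 May 2015.
Expiry of referenced patent CV-821820:
  Base: filing + 19 years → 15 January 2015.
  Prosecution Delay Deduction: −81 days → 26 October 2014.
Terminal disclaimer: CV-208198 expires on the earlier of 13 May 2015 and 26 October 2014.

2014-10-26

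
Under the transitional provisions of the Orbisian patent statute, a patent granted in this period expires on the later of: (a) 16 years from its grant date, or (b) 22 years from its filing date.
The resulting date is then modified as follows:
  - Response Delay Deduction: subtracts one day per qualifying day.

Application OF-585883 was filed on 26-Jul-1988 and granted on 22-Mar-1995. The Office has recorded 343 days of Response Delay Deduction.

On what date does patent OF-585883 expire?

(a) grant + 16 years → 22 March 2011.
(b) filing + 22 years → 26 July 2010.
Later of the two: 22 March 2011.
Response Delay Deduction: −343 days → 13 April 2010.

2010-04-13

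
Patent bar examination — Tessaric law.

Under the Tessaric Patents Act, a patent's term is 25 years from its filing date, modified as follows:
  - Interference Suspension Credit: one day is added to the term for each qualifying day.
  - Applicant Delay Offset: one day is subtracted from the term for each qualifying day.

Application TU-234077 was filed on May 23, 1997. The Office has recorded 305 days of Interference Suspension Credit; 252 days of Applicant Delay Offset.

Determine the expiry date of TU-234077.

July 15, 2022

Base term: filing date + 25 years → 23 May 2022.
Interference Suspension Credit: +305 days → 24 March 2023.
Applicant Delay Offset: −252 days → 15 July 2022.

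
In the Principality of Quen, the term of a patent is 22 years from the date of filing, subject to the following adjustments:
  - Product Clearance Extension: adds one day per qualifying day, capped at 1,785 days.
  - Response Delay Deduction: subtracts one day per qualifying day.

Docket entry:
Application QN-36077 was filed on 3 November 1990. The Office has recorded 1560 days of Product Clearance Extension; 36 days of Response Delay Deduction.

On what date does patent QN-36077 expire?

Base term: filing date + 22 years → 3 November 2012.
Product Clearance Extension: 1560 days (within the 1785-day cap) → +1560 days → 10 February 2017.
Response Delay Deduction: −36 days → 5 January 2017.

2017-01-05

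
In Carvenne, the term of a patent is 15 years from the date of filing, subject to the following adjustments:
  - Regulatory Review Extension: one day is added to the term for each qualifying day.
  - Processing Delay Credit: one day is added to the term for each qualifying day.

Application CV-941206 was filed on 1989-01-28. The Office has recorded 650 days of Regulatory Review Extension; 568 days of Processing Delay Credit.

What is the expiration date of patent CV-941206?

Base term: filing date + 15 years → 28 January 2004.
Regulatory Review Extension: +650 days → 8 November 2005.
Processing Delay Credit: +568 days → 30 May 2007.

May 30, 2007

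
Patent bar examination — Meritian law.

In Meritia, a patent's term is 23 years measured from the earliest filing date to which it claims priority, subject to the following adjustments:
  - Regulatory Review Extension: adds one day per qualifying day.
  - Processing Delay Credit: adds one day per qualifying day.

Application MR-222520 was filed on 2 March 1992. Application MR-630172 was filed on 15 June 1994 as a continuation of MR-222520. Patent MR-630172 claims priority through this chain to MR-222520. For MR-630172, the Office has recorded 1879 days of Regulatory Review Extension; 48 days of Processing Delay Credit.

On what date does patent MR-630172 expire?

2020-06-10

Earliest priority filing: 2 March 1992.
Base term: 2 March 1992 + 23 years → 2 March 2015.
Regulatory Review Extension: +1879 days → 23 April 2020.
Processing Delay Credit: +48 days → 10 June 2020.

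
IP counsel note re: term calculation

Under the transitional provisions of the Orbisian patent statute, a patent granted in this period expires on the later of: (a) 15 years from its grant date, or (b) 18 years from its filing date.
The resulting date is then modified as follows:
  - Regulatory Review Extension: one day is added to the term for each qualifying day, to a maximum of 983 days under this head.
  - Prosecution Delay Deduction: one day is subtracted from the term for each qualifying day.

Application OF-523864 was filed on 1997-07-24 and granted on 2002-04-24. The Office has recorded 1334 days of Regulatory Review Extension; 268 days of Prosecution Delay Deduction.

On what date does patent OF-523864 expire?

(a) grant + 15 years → 24 April 2017.
(b) filing + 18 years → 24 July 2015.
Later of the two: 24 April 2017.
Regulatory Review Extension: 1334 days claimed exceeds the 983-day cap, so +983 days → 2 January 2020.
Prosecution Delay Deduction: −268 days → 9 April 2019.

April 9, 2019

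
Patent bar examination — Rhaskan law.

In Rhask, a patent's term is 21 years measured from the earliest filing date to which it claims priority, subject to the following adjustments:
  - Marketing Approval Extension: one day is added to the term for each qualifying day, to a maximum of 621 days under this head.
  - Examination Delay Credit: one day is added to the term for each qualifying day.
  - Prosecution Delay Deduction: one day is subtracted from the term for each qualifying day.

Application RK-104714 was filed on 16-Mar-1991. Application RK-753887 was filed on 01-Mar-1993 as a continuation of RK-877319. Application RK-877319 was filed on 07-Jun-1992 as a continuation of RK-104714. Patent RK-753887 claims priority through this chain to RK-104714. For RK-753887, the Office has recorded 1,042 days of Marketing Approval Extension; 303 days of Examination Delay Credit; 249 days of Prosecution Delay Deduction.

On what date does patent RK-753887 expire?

Earliest priority filing: 16 March 1991.
Base term: 16 March 1991 + 21 years → 16 March 2012.
Marketing Approval Extension: 1042 days claimed exceeds the 621-day cap, so +621 days → 27 November 2013.
Examination Delay Credit: +303 days → 26 September 2014.
Prosecution Delay Deduction: −249 days → 20 January 2014.

January 20, 2014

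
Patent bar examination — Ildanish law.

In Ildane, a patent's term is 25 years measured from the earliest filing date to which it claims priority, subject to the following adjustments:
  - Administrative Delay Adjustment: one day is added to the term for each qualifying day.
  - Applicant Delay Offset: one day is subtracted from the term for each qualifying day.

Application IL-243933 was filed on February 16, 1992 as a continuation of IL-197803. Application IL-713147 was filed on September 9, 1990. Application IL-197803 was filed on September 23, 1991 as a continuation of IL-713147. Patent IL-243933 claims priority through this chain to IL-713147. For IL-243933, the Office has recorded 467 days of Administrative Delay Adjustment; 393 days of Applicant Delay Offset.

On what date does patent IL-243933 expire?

November 22, 2015

Earliest priority filing: 9 September 1990.
Base term: 9 September 1990 + 25 years → 9 September 2015.
Administrative Delay Adjustment: +467 days → 19 December 2016.
Applicant Delay Offset: −393 days → 22 November 2015.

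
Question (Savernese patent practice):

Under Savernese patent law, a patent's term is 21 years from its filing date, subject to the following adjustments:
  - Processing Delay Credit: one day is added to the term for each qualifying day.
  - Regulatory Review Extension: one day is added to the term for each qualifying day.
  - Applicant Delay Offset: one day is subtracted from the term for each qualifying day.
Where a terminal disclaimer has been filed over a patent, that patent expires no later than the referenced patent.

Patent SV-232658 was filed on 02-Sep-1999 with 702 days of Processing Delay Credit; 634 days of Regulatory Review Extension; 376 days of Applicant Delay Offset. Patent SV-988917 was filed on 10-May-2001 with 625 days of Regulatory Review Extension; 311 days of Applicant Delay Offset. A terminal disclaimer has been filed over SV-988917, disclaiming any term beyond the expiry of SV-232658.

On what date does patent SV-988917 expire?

Natural term of SV-988917:
  Base: filing + 21 years → 10 May 2022.
  Regulatory Review Extension: +625 days → 25 January 2024.
  Applicant Delay Offset: −311 days → 20 March 2023.
Expiry of referenced patent SV-232658:
  Base: filing + 21 years → 2 September 2020.
  Processing Delay Credit: +702 days → 5 August 2022.
  Regulatory Review Extension: +634 days → 30 April 2024.
  Applicant Delay Offset: −376 days → 20 April 2023.
Terminal disclaimer: SV-988917 expires on the earlier of 20 March 2023 and 20 April 2023.

March 20, 2023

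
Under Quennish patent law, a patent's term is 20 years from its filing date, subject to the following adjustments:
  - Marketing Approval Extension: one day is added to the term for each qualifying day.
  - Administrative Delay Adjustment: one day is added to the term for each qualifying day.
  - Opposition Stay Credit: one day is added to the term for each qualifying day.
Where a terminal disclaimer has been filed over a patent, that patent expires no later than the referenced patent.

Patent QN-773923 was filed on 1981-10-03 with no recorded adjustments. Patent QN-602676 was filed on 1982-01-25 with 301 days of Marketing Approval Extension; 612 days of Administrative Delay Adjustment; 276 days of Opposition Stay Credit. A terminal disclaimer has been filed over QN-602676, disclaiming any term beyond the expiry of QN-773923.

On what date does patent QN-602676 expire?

Natural term of QN-602676:
  Base: filing + 20 years → 25 January 2002.
  Marketing Approval Extension: +301 days → 22 November 2002.
  Administrative Delay Adjustment: +612 days → 26 July 2004.
  Opposition Stay Credit: +276 days → 28 April 2005.
Expiry of referenced patent QN-773923:
  Base: filing + 20 years → 3 October 2001.
Terminal disclaimer: QN-602676 expires on the earlier of 28 April 2005 and 3 October 2001.

October 3, 2001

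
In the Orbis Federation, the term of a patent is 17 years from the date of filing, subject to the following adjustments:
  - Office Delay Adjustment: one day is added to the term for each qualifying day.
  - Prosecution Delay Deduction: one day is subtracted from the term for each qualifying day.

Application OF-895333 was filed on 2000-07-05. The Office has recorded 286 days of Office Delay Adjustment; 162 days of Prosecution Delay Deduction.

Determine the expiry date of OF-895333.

Base term: filing date + 17 years → 5 July 2017.
Office Delay Adjustment: +286 days → 17 April 2018.
Prosecution Delay Deduction: −162 days → 6 November 2017.

2017-11-06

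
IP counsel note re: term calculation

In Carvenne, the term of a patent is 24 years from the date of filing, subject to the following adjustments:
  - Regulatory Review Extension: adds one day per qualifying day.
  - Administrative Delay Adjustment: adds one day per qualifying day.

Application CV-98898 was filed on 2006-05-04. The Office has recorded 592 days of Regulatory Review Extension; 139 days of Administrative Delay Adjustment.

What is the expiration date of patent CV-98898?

Base term: filing date + 24 years → 4 May 2030.
Regulatory Review Extension: +592 days → 17 December 2031.
Administrative Delay Adjustment: +139 days → 4 May 2032.

May 4, 2032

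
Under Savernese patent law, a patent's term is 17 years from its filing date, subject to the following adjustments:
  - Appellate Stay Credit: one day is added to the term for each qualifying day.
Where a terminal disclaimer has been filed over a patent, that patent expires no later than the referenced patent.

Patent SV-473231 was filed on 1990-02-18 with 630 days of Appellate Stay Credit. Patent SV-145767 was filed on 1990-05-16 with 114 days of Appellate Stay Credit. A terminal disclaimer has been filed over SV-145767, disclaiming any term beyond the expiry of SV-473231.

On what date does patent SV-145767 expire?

Natural term of SV-145767:
  Base: filing + 17 years → 16 May 2007.
  Appellate Stay Credit: +114 days → 7 September 2007.
Expiry of referenced patent SV-473231:
  Base: filing + 17 years → 18 February 2007.
  Appellate Stay Credit: +630 days → 9 November 2008.
Terminal disclaimer: SV-145767 expires on the earlier of 7 September 2007 and 9 November 2008.

2007-09-07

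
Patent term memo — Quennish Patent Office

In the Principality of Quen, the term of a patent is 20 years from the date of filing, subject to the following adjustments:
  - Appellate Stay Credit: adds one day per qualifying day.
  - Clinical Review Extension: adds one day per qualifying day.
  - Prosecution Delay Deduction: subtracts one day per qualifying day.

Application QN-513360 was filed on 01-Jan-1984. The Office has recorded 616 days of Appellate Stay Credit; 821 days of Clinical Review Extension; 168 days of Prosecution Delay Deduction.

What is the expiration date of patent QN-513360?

Base term: filing date + 20 years → 1 January 2004.
Appellate Stay Credit: +616 days → 8 September 2005.
Clinical Review Extension: +821 days → 8 December 2007.
Prosecution Delay Deduction: −168 days → 23 June 2007.

June 23, 2007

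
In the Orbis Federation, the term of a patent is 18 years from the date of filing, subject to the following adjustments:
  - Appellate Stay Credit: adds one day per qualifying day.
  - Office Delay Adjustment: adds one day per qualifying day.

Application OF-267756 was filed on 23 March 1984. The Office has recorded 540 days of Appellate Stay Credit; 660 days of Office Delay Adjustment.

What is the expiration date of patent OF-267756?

July 5, 2005

Base term: filing date + 18 years → 23 March 2002.
Appellate Stay Credit: +540 days → 14 September 2003.
Office Delay Adjustment: +660 days → 5 July 2005.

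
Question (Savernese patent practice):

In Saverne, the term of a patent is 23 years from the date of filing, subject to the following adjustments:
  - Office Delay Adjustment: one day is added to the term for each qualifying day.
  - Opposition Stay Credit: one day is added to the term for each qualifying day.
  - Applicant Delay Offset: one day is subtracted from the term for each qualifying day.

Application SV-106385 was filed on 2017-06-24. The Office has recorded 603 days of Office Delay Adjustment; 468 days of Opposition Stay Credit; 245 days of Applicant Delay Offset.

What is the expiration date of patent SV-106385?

Base term: filing date + 23 years → 24 June 2040.
Office Delay Adjustment: +603 days → 17 February 2042.
Opposition Stay Credit: +468 days → 31 May 2043.
Applicant Delay Offset: −245 days → 28 September 2042.

September 28, 2042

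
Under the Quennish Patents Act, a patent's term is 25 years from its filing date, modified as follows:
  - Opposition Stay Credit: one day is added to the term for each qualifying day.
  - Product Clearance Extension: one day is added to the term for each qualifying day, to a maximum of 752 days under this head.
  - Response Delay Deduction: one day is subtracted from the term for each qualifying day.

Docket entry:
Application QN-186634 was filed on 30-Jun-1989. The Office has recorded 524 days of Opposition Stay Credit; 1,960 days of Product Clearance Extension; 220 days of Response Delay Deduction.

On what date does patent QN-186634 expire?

Base term: filing date + 25 years → 30 June 2014.
Opposition Stay Credit: +524 days → 6 December 2015.
Product Clearance Extension: 1960 days claimed exceeds the 752-day cap, so +752 days → 27 December 2017.
Response Delay Deduction: −220 days → 21 May 2017.

2017-05-21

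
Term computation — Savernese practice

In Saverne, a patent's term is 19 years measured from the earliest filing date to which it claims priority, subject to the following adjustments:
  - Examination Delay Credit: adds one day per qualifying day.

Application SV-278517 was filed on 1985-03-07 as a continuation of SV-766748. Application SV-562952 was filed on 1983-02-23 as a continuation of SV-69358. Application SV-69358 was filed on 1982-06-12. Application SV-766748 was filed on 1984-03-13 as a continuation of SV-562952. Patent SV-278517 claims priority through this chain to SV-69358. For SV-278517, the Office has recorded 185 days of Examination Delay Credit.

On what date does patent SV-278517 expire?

2001-12-14

Earliest priority filing: 12 June 1982.
Base term: 12 June 1982 + 19 years → 12 June 2001.
Examination Delay Credit: +185 days → 14 December 2001.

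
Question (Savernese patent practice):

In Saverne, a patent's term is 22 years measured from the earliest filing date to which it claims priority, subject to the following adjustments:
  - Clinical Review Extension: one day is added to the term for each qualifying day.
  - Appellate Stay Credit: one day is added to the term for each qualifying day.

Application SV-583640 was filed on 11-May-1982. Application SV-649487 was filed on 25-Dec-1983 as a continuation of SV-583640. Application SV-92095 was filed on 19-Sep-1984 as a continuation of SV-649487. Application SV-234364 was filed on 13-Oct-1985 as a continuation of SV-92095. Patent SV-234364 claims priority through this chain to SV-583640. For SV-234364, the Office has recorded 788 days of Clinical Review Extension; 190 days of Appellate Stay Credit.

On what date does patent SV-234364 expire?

Earliest priority filing: 11 May 1982.
Base term: 11 May 1982 + 22 years → 11 May 2004.
Clinical Review Extension: +788 days → 8 July 2006.
Appellate Stay Credit: +190 days → 14 January 2007.

2007-01-14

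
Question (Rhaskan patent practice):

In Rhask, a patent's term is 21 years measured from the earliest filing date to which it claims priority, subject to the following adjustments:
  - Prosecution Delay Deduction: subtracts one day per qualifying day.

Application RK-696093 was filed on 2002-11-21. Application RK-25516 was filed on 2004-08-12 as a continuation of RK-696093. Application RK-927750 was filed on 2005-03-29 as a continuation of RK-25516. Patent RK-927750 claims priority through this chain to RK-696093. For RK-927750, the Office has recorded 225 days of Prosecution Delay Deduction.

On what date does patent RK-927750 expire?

April 10, 2023

Earliest priority filing: 21 November 2002.
Base term: 21 November 2002 + 21 years → 21 November 2023.
Prosecution Delay Deduction: −225 days → 10 April 2023.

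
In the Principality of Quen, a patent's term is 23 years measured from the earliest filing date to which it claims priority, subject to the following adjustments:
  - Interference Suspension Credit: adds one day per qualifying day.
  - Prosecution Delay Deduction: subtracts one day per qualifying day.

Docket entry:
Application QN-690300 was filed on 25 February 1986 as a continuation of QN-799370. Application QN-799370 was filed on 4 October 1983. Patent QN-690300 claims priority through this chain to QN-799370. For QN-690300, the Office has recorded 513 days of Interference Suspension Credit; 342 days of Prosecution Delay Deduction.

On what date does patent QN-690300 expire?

Earliest priority filing: 4 October 1983.
Base term: 4 October 1983 + 23 years → 4 October 2006.
Interference Suspension Credit: +513 days → 29 February 2008.
Prosecution Delay Deduction: −342 days → 24 March 2007.

2007-03-24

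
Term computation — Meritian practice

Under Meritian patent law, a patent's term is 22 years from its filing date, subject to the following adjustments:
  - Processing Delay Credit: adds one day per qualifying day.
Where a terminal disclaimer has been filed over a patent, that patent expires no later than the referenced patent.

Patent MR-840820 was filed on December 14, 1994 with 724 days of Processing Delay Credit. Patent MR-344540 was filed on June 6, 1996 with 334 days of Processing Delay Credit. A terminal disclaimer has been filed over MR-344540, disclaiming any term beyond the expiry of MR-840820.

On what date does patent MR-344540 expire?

December 8, 2018

Natural term of MR-344540:
  Base: filing + 22 years → 6 June 2018.
  Processing Delay Credit: +334 days → 6 May 2019.
Expiry of referenced patent MR-840820:
  Base: filing + 22 years → 14 December 2016.
  Processing Delay Credit: +724 days → 8 December 2018.
Terminal disclaimer: MR-344540 expires on the earlier of 6 May 2019 and 8 December 2018.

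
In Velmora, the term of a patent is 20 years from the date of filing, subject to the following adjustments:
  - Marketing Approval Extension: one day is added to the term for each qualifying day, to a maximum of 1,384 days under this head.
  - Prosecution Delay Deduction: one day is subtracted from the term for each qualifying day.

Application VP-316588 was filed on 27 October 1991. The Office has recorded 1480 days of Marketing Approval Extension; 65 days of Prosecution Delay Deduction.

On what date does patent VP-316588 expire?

Base term: filing date + 20 years → 27 October 2011.
Marketing Approval Extension: 1480 days claimed exceeds the 1384-day cap, so +1384 days → 11 August 2015.
Prosecution Delay Deduction: −65 days → 7 June 2015.

2015-06-07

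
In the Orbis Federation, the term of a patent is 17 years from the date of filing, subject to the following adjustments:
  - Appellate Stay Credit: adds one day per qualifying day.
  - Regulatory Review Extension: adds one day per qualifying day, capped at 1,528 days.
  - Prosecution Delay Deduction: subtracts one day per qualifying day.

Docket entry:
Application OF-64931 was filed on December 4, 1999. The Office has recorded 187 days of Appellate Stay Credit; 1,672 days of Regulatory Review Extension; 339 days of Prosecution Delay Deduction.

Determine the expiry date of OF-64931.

Base term: filing date + 17 years → 4 December 2016.
Appellate Stay Credit: +187 days → 9 June 2017.
Regulatory Review Extension: 1672 days claimed exceeds the 1528-day cap, so +1528 days → 15 August 2021.
Prosecution Delay Deduction: −339 days → 10 September 2020.

September 10, 2020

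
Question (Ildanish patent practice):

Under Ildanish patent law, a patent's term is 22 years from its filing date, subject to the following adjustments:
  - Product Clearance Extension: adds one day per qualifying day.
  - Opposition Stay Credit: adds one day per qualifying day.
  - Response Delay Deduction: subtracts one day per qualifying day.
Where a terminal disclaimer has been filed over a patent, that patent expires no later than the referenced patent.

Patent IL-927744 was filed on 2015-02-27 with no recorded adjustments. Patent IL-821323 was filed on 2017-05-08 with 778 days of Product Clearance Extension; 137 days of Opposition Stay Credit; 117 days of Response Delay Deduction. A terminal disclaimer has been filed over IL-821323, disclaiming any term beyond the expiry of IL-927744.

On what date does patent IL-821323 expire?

2037-02-27

Natural term of IL-821323:
  Base: filing + 22 years → 8 May 2039.
  Product Clearance Extension: +778 days → 24 June 2041.
  Opposition Stay Credit: +137 days → 8 November 2041.
  Response Delay Deduction: −117 days → 14 July 2041.
Expiry of referenced patent IL-927744:
  Base: filing + 22 years → 27 February 2037.
Terminal disclaimer: IL-821323 expires on the earlier of 14 July 2041 and 27 February 2037.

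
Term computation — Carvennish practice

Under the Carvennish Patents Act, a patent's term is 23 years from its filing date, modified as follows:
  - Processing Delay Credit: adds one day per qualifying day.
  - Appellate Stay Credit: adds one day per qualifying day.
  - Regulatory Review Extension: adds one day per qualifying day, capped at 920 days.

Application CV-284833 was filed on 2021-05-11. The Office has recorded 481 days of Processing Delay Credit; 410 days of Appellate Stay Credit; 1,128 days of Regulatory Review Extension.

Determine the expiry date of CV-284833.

Base term: filing date + 23 years → 11 May 2044.
Processing Delay Credit: +481 days → 4 September 2045.
Appellate Stay Credit: +410 days → 19 October 2046.
Regulatory Review Extension: 1128 days claimed exceeds the 920-day cap, so +920 days → 26 April 2049.

2049-04-26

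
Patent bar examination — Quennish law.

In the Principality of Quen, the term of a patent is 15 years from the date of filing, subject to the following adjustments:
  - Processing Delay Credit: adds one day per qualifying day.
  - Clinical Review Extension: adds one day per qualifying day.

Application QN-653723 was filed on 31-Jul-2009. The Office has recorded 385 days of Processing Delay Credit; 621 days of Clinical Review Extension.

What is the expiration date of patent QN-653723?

May 3, 2027

Base term: filing date + 15 years → 31 July 2024.
Processing Delay Credit: +385 days → 20 August 2025.
Clinical Review Extension: +621 days → 3 May 2027.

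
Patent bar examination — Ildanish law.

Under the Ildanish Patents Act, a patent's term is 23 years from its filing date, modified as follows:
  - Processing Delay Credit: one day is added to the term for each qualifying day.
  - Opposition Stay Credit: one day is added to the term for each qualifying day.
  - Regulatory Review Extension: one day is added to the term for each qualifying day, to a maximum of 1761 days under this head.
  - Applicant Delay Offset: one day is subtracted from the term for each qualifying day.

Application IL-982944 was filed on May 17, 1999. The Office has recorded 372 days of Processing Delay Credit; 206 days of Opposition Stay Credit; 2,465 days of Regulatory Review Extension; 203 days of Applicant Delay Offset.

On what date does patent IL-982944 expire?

March 22, 2028

Base term: filing date + 23 years → 17 May 2022.
Processing Delay Credit: +372 days → 24 May 2023.
Opposition Stay Credit: +206 days → 16 December 2023.
Regulatory Review Extension: 2465 days claimed exceeds the 1761-day cap, so +1761 days → 11 October 2028.
Applicant Delay Offset: −203 days → 22 March 2028.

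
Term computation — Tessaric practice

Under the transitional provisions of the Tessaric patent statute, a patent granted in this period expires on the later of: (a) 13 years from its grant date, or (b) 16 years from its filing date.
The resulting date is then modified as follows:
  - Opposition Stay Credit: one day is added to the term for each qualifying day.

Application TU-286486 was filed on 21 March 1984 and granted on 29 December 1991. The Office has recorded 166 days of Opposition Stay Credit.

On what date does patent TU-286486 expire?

June 13, 2005

(a) grant + 13 years → 29 December 2004.
(b) filing + 16 years → 21 March 2000.
Later of the two: 29 December 2004.
Opposition Stay Credit: +166 days → 13 June 2005.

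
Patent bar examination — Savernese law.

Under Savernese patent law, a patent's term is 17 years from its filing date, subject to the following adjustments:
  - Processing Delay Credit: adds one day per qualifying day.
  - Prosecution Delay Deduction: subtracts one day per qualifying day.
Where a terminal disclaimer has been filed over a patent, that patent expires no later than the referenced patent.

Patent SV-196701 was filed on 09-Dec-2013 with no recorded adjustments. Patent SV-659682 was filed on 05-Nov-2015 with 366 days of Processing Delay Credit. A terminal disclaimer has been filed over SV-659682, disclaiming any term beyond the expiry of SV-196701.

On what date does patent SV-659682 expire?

Natural term of SV-659682:
  Base: filing + 17 years → 5 November 2032.
  Processing Delay Credit: +366 days → 6 November 2033.
Expiry of referenced patent SV-196701:
  Base: filing + 17 years → 9 December 2030.
Terminal disclaimer: SV-659682 expires on the earlier of 6 November 2033 and 9 December 2030.

2030-12-09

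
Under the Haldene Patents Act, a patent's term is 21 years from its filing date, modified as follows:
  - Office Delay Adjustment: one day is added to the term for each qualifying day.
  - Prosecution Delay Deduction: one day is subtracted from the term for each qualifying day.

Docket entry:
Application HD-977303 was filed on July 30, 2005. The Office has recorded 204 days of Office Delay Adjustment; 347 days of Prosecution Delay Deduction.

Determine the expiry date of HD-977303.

Base term: filing date + 21 years → 30 July 2026.
Office Delay Adjustment: +204 days → 19 February 2027.
Prosecution Delay Deduction: −347 days → 9 March 2026.

March 9, 2026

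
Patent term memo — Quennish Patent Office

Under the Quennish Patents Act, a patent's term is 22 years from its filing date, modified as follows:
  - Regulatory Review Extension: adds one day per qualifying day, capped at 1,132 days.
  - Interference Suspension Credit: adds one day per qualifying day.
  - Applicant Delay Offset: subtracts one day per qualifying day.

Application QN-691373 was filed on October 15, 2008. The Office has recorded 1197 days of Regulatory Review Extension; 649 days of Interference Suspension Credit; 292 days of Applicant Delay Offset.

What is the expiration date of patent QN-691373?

Base term: filing date + 22 years → 15 October 2030.
Regulatory Review Extension: 1197 days claimed exceeds the 1132-day cap, so +1132 days → 20 November 2033.
Interference Suspension Credit: +649 days → 31 August 2035.
Applicant Delay Offset: −292 days → 12 November 2034.

November 12, 2034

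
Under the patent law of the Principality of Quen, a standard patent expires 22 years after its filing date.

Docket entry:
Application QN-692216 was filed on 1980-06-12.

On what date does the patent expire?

2002-06-12

Filing date + 22 years → 12 June 2002.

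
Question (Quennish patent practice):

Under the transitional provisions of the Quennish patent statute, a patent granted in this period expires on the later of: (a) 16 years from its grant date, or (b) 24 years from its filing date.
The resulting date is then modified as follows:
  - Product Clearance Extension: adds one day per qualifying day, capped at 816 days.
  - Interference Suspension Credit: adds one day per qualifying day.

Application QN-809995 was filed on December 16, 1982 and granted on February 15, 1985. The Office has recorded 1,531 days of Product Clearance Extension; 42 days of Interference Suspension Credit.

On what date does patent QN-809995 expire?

April 22, 2009

(a) grant + 16 years → 15 February 2001.
(b) filing + 24 years → 16 December 2006.
Later of the two: 16 December 2006.
Product Clearance Extension: 1531 days claimed exceeds the 816-day cap, so +816 days → 11 March 2009.
Interference Suspension Credit: +42 days → 22 April 2009.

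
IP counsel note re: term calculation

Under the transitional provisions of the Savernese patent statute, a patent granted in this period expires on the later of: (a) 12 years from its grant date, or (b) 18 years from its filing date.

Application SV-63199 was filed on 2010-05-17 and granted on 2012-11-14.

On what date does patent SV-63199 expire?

2028-05-17

(a) grant + 12 years → 14 November 2024.
(b) filing + 18 years → 17 May 2028.
Later of the two: 17 May 2028.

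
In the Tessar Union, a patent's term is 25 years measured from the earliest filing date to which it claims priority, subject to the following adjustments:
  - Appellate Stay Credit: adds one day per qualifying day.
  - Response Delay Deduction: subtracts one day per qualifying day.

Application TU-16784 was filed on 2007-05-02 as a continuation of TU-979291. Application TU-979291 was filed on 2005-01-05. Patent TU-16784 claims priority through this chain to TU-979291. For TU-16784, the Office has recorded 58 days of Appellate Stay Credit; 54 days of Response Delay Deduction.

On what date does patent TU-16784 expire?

Earliest priority filing: 5 January 2005.
Base term: 5 January 2005 + 25 years → 5 January 2030.
Appellate Stay Credit: +58 days → 4 March 2030.
Response Delay Deduction: −54 days → 9 January 2030.

January 9, 2030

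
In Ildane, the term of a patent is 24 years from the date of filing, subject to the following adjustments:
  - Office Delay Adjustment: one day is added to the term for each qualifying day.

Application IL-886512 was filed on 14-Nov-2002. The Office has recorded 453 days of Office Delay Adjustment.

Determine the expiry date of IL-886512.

February 10, 2028

Base term: filing date + 24 years → 14 November 2026.
Office Delay Adjustment: +453 days → 10 February 2028.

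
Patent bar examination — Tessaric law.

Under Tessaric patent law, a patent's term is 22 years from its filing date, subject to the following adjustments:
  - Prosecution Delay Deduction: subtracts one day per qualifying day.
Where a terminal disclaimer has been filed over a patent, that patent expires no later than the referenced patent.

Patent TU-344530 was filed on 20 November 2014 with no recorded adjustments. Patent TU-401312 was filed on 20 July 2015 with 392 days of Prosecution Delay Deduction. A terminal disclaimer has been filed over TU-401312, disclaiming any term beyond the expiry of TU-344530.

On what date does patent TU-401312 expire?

Natural term of TU-401312:
  Base: filing + 22 years → 20 July 2037.
  Prosecution Delay Deduction: −392 days → 23 June 2036.
Expiry of referenced patent TU-344530:
  Base: filing + 22 years → 20 November 2036.
Terminal disclaimer: TU-401312 expires on the earlier of 23 June 2036 and 20 November 2036.

June 23, 2036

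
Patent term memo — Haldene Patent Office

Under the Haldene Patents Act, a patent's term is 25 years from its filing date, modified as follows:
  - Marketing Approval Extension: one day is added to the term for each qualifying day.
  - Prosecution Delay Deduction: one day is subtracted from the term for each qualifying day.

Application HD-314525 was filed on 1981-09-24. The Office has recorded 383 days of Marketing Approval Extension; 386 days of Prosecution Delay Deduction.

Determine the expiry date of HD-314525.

Base term: filing date + 25 years → 24 September 2006.
Marketing Approval Extension: +383 days → 12 October 2007.
Prosecution Delay Deduction: −386 days → 21 September 2006.

September 21, 2006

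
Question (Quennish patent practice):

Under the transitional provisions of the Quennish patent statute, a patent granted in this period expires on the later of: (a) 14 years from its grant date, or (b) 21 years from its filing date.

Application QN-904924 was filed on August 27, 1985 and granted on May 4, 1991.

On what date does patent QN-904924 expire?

(a) grant + 14 years → 4 May 2005.
(b) filing + 21 years → 27 August 2006.
Later of the two: 27 August 2006.

2006-08-27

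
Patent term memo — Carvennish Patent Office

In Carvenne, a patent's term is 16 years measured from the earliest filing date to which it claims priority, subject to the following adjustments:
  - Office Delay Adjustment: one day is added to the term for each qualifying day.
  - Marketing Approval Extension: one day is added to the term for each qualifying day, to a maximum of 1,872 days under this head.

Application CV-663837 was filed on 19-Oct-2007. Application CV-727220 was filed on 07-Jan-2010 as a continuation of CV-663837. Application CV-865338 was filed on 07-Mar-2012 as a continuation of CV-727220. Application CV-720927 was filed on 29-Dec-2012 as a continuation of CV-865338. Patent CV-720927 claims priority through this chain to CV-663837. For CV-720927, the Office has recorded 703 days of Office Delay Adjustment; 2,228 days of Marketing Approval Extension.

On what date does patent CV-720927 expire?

2030-11-06

Earliest priority filing: 19 October 2007.
Base term: 19 October 2007 + 16 years → 19 October 2023.
Office Delay Adjustment: +703 days → 21 September 2025.
Marketing Approval Extension: 2228 days claimed exceeds the 1872-day cap, so +1872 days → 6 November 2030.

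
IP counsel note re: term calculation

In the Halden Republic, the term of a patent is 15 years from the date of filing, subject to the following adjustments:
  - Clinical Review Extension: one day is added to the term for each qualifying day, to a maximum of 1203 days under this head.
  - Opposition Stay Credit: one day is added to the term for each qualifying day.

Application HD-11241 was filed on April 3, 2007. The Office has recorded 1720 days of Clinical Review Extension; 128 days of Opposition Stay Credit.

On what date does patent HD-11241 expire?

Base term: filing date + 15 years → 3 April 2022.
Clinical Review Extension: 1720 days claimed exceeds the 1203-day cap, so +1203 days → 19 July 2025.
Opposition Stay Credit: +128 days → 24 November 2025.

November 24, 2025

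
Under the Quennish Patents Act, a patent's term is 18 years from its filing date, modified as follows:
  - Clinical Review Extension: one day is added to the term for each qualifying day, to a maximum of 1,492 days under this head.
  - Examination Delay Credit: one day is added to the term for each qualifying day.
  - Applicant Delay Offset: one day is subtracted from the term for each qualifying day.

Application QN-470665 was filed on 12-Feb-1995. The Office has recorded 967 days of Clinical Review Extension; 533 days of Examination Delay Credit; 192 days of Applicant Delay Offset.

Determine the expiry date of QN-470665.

2016-09-12

Base term: filing date + 18 years → 12 February 2013.
Clinical Review Extension: 967 days (within the 1492-day cap) → +967 days → 7 October 2015.
Examination Delay Credit: +533 days → 23 March 2017.
Applicant Delay Offset: −192 days → 12 September 2016.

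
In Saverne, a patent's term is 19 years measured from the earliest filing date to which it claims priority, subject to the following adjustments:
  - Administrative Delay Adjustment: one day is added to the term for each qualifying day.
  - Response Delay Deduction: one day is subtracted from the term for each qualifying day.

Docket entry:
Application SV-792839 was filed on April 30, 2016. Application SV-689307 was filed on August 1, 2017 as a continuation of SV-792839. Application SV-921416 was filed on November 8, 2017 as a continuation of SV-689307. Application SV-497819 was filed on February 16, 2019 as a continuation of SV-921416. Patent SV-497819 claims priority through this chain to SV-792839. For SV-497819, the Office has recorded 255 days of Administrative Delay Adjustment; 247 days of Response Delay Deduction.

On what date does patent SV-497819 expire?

Earliest priority filing: 30 April 2016.
Base term: 30 April 2016 + 19 years → 30 April 2035.
Administrative Delay Adjustment: +255 days → 10 January 2036.
Response Delay Deduction: −247 days → 8 May 2035.

2035-05-08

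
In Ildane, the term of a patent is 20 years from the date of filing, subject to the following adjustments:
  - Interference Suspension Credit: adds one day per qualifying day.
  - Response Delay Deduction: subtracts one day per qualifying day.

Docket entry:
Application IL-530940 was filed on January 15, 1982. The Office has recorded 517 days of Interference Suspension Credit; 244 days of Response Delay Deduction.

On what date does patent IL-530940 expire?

October 15, 2002

Base term: filing date + 20 years → 15 January 2002.
Interference Suspension Credit: +517 days → 16 June 2003.
Response Delay Deduction: −244 days → 15 October 2002.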